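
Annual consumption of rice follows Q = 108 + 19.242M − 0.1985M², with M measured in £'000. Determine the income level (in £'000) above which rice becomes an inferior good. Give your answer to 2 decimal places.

dQ/dM = 19.242 − 0.397M.
The good is inferior where dQ/dM < 0. Setting dQ/dM = 0 gives M = 19.242 / 0.397 = 48.47.

48.47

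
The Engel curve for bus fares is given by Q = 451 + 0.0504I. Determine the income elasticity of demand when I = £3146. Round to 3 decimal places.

0.260

At I = 3146: Q = 609.558.
dQ/dI = 0.0504.
η = (dQ/dI)·(I/Q) = 0.0504 × (3146/609.558) = 0.260.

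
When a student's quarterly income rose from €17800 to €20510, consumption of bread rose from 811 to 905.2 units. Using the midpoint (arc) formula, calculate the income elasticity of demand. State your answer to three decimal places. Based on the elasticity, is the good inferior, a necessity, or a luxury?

0.776 (necessity)

ΔQ = 905.2 − 811 = 94.2; midpoint Q̄ = (811 + 905.2)/2 = 858.1.
ΔI = 20510 − 17800 = 2710; midpoint Ī = (17800 + 20510)/2 = 19155.
η = (ΔQ/Q̄) ÷ (ΔI/Ī) = (94.2/858.1) ÷ (2710/19155) = 0.776.
0 < η < 1 ⇒ necessity.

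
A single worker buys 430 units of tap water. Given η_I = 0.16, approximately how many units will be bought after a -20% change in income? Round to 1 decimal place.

%ΔQ ≈ η × %ΔI = 0.16 × (-20%) = -3.2%.
New Q ≈ 430 × (1 − 0.032) = 416.2.

416.2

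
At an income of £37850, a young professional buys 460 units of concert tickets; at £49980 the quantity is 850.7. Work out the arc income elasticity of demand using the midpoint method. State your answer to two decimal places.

ΔQ = 850.7 − 460 = 390.7; midpoint Q̄ = (460 + 850.7)/2 = 655.35.
ΔI = 49980 − 37850 = 12130; midpoint Ī = (37850 + 49980)/2 = 43915.
η = (ΔQ/Q̄) ÷ (ΔI/Ī) = (390.7/655.35) ÷ (12130/43915) = 2.16.

2.16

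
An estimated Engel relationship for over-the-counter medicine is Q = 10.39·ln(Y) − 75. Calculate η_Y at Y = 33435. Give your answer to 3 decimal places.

At Y = 33435: Q = 33.236.
dQ/dY = 10.39/Y = 0.000310752 at this income.
η = (dQ/dY)·(Y/Q) = 0.000310752 × (33435/33.236) = 0.313.

0.313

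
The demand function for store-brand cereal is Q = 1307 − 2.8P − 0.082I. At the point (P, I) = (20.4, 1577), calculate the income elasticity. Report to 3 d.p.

-0.115

At P = 20.4, I = 1577: Q = 1120.566.
Holding P constant, ∂Q/∂I = −0.082.
η_I = (∂Q/∂I)·(I/Q) = -0.082 × (1577/1120.566) = -0.115.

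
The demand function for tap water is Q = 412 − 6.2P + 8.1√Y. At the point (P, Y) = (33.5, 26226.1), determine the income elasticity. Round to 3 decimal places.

0.433

At P = 33.5, Y = 26226.1: Q = 1516.052.
Holding P constant, ∂Q/∂Y = 8.1/(2√Y) = 0.0250085.
η_Y = (∂Q/∂Y)·(Y/Q) = 0.0250085 × (26226.1/1516.052) = 0.433.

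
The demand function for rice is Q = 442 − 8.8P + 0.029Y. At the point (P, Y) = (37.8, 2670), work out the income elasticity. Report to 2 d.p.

At P = 37.8, Y = 2670: Q = 186.790.
Holding P constant, ∂Q/∂Y = 0.029.
η_Y = (∂Q/∂Y)·(Y/Q) = 0.029 × (2670/186.790) = 0.41.

0.41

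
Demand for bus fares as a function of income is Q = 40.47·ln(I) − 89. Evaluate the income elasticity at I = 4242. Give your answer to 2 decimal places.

0.16

At I = 4242: Q = 249.037.
dQ/dI = 40.47/I = 0.00954031 at this income.
η = (dQ/dI)·(I/Q) = 0.00954031 × (4242/249.037) = 0.16.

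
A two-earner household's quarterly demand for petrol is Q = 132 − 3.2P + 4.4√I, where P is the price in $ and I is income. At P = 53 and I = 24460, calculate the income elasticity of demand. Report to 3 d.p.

0.529

At P = 53, I = 24460: Q = 650.546.
Holding P constant, ∂Q/∂I = 4.4/(2√I) = 0.0140668.
η_I = (∂Q/∂I)·(I/Q) = 0.0140668 × (24460/650.546) = 0.529.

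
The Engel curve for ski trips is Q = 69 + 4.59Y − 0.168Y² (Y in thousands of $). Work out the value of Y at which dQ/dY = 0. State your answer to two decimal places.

dQ/dY = 4.59 − 0.336Y.
The good is inferior where dQ/dY < 0. Setting dQ/dY = 0 gives Y = 4.59 / 0.336 = 13.66.

13.66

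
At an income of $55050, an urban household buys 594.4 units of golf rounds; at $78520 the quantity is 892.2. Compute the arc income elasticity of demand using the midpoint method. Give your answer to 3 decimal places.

ΔQ = 892.2 − 594.4 = 297.8; midpoint Q̄ = (594.4 + 892.2)/2 = 743.3.
ΔI = 78520 − 55050 = 23470; midpoint Ī = (55050 + 78520)/2 = 66785.
η = (ΔQ/Q̄) ÷ (ΔI/Ī) = (297.8/743.3) ÷ (23470/66785) = 1.140.

1.140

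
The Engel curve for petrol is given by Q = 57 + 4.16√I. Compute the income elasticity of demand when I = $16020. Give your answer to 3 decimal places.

0.451

At I = 16020: Q = 583.532.
dQ/dI = 4.16/(2√I) = 0.0164336 at this income.
η = (dQ/dI)·(I/Q) = 0.0164336 × (16020/583.532) = 0.451.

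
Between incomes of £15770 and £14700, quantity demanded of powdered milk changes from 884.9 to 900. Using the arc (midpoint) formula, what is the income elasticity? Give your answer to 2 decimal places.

ΔQ = 900 − 884.9 = 15.1; midpoint Q̄ = (884.9 + 900)/2 = 892.45.
ΔI = 14700 − 15770 = -1070; midpoint Ī = (15770 + 14700)/2 = 15235.
η = (ΔQ/Q̄) ÷ (ΔI/Ī) = (15.1/892.45) ÷ (-1070/15235) = -0.24.

-0.24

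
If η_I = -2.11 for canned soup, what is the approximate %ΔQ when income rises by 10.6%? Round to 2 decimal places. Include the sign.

-22.37%

%ΔQ ≈ η × %ΔI = -2.11 × 10.6% = -22.37%.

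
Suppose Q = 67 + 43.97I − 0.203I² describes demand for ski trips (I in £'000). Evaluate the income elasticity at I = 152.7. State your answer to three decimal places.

At I = 152.7: Q = 2047.8091.
dQ/dI = 43.97 − 0.406I = -18.02620.
η = (dQ/dI)·(I/Q) = -18.02620 × (152.7/2047.8091) = -1.344.

-1.344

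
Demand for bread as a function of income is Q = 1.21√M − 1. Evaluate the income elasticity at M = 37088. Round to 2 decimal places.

At M = 37088: Q = 232.025.
dQ/dM = 1.21/(2√M) = 0.00314151 at this income.
η = (dQ/dM)·(M/Q) = 0.00314151 × (37088/232.025) = 0.50.

0.50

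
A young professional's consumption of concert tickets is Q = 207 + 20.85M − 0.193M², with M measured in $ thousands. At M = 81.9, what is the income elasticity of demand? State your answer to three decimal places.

At M = 81.9: Q = 620.0463.
dQ/dM = 20.85 − 0.386M = -10.76340.
η = (dQ/dM)·(M/Q) = -10.76340 × (81.9/620.0463) = -1.422.

-1.422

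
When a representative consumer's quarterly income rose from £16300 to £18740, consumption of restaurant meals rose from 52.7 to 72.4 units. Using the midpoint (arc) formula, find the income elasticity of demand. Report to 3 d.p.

ΔQ = 72.4 − 52.7 = 19.7; midpoint Q̄ = (52.7 + 72.4)/2 = 62.55.
ΔI = 18740 − 16300 = 2440; midpoint Ī = (16300 + 18740)/2 = 17520.
η = (ΔQ/Q̄) ÷ (ΔI/Ī) = (19.7/62.55) ÷ (2440/17520) = 2.261.

2.261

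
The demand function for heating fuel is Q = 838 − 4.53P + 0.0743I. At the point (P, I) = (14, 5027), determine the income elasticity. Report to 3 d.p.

At P = 14, I = 5027: Q = 1148.086.
Holding P constant, ∂Q/∂I = 0.0743.
η_I = (∂Q/∂I)·(I/Q) = 0.0743 × (5027/1148.086) = 0.325.

0.325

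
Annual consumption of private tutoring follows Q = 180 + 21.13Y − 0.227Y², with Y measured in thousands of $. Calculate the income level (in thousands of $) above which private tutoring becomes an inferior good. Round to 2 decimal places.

46.54

dQ/dY = 21.13 − 0.454Y.
The good is inferior where dQ/dY < 0. Setting dQ/dY = 0 gives Y = 21.13 / 0.454 = 46.54.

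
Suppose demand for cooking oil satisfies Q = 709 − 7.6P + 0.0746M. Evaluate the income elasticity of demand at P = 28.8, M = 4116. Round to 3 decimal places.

0.385

At P = 28.8, M = 4116: Q = 797.174.
Holding P constant, ∂Q/∂M = 0.0746.
η_M = (∂Q/∂M)·(M/Q) = 0.0746 × (4116/797.174) = 0.385.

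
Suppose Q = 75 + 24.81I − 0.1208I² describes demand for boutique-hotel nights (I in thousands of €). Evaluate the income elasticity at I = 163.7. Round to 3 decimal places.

At I = 163.7: Q = 899.2360.
dQ/dI = 24.81 − 0.2416I = -14.73992.
η = (dQ/dI)·(I/Q) = -14.73992 × (163.7/899.2360) = -2.683.

-2.683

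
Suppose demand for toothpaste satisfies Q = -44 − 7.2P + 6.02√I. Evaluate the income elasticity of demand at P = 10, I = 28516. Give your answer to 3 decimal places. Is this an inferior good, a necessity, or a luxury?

At P = 10, I = 28516: Q = 900.578.
Holding P constant, ∂Q/∂I = 6.02/(2√I) = 0.0178247.
η_I = (∂Q/∂I)·(I/Q) = 0.0178247 × (28516/900.578) = 0.564.
Since 0 < η < 1, this is a necessity.

0.564 (necessity)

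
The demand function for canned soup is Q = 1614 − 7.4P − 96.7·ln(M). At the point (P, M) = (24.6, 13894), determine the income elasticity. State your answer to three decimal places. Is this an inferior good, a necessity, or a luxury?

At P = 24.6, M = 13894: Q = 509.518.
Holding P constant, ∂Q/∂M = -96.7/M = -0.00695984.
η_M = (∂Q/∂M)·(M/Q) = -0.00695984 × (13894/509.518) = -0.190.
Since η < 0, this is an inferior good.

-0.190 (inferior good)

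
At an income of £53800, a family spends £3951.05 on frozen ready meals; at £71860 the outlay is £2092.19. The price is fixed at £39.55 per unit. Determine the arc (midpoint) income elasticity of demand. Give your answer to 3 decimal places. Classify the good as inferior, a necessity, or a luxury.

-2.140 (inferior good)

With a constant price, Q₁ = 3951.05/39.55 = 99.900 and Q₂ = 2092.19/39.55 = 52.900 (equivalently, work directly with expenditure since P cancels).
Midpoint %ΔQ = (2092.19 − 3951.05)/3021.62 = -0.61519; midpoint %ΔI = (71860 − 53800)/62830 = 0.28744.
η = -0.61519 / 0.28744 = -2.140.
η < 0 ⇒ inferior good.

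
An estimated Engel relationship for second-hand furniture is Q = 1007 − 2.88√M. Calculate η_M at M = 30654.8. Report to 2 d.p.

-0.50

At M = 30654.8: Q = 502.755.
dQ/dM = -2.88/(2√M) = -0.00822457 at this income.
η = (dQ/dM)·(M/Q) = -0.00822457 × (30654.8/502.755) = -0.50.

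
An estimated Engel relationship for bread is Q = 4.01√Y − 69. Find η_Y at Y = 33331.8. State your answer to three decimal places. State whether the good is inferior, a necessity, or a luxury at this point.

At Y = 33331.8: Q = 663.106.
dQ/dY = 4.01/(2√Y) = 0.0109821 at this income.
η = (dQ/dY)·(Y/Q) = 0.0109821 × (33331.8/663.106) = 0.552.
Since 0 < η < 1, the good is a necessity.

0.552 (necessity)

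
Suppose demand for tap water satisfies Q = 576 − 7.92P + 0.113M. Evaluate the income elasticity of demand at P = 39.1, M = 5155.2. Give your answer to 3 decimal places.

At P = 39.1, M = 5155.2: Q = 848.866.
Holding P constant, ∂Q/∂M = 0.113.
η_M = (∂Q/∂M)·(M/Q) = 0.113 × (5155.2/848.866) = 0.686.

0.686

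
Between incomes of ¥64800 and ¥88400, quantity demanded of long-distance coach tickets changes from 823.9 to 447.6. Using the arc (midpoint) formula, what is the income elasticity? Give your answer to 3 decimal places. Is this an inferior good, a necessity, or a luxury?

ΔQ = 447.6 − 823.9 = -376.3; midpoint Q̄ = (823.9 + 447.6)/2 = 635.75.
ΔI = 88400 − 64800 = 23600; midpoint Ī = (64800 + 88400)/2 = 76600.
η = (ΔQ/Q̄) ÷ (ΔI/Ī) = (-376.3/635.75) ÷ (23600/76600) = -1.921.
η < 0 ⇒ inferior good.

-1.921 (inferior good)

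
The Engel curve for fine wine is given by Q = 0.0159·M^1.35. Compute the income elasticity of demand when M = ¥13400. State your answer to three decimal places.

For Q = A·M^β the income elasticity is constant and equal to β.
Here β = 1.35, so η = 1.350.

1.350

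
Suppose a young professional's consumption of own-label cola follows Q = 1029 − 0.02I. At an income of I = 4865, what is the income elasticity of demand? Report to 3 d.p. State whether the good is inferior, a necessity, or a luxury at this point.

At I = 4865: Q = 931.700.
dQ/dI = −0.02.
η = (dQ/dI)·(I/Q) = -0.02 × (4865/931.700) = -0.104.
Since η < 0, the good is an inferior good.

-0.104 (inferior good)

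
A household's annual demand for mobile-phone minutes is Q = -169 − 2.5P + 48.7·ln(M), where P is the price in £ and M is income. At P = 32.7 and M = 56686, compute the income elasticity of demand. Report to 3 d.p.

0.173

At P = 32.7, M = 56686: Q = 282.285.
Holding P constant, ∂Q/∂M = 48.7/M = 0.000859119.
η_M = (∂Q/∂M)·(M/Q) = 0.000859119 × (56686/282.285) = 0.173.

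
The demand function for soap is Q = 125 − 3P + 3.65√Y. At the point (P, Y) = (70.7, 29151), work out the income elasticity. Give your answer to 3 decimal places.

At P = 70.7, Y = 29151: Q = 536.089.
Holding P constant, ∂Q/∂Y = 3.65/(2√Y) = 0.010689.
η_Y = (∂Q/∂Y)·(Y/Q) = 0.010689 × (29151/536.089) = 0.581.

0.581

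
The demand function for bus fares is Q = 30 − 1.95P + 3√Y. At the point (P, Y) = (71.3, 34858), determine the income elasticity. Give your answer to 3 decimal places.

0.621

At P = 71.3, Y = 34858: Q = 451.074.
Holding P constant, ∂Q/∂Y = 3/(2√Y) = 0.00803415.
η_Y = (∂Q/∂Y)·(Y/Q) = 0.00803415 × (34858/451.074) = 0.621.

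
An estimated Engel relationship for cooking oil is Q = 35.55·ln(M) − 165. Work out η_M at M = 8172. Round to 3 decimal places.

0.229

At M = 8172: Q = 155.251.
dQ/dM = 35.55/M = 0.00435022 at this income.
η = (dQ/dM)·(M/Q) = 0.00435022 × (8172/155.251) = 0.229.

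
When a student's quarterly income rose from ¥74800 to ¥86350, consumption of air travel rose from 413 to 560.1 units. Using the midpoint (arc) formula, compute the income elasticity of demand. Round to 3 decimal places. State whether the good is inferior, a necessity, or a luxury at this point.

ΔQ = 560.1 − 413 = 147.1; midpoint Q̄ = (413 + 560.1)/2 = 486.55.
ΔI = 86350 − 74800 = 11550; midpoint Ī = (74800 + 86350)/2 = 80575.
η = (ΔQ/Q̄) ÷ (ΔI/Ī) = (147.1/486.55) ÷ (11550/80575) = 2.109.
η > 1 ⇒ luxury.

2.109 (luxury)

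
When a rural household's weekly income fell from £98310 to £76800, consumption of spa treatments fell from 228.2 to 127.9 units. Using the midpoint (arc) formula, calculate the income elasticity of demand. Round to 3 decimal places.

2.293

ΔQ = 127.9 − 228.2 = -100.3; midpoint Q̄ = (228.2 + 127.9)/2 = 178.05.
ΔI = 76800 − 98310 = -21510; midpoint Ī = (98310 + 76800)/2 = 87555.
η = (ΔQ/Q̄) ÷ (ΔI/Ī) = (-100.3/178.05) ÷ (-21510/87555) = 2.293.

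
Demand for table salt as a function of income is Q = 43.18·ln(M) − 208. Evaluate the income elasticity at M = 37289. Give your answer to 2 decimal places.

0.18

At M = 37289: Q = 246.532.
dQ/dM = 43.18/M = 0.00115798 at this income.
η = (dQ/dM)·(M/Q) = 0.00115798 × (37289/246.532) = 0.18.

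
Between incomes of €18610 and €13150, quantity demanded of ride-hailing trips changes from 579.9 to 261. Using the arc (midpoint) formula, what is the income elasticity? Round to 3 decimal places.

2.206

ΔQ = 261 − 579.9 = -318.9; midpoint Q̄ = (579.9 + 261)/2 = 420.45.
ΔI = 13150 − 18610 = -5460; midpoint Ī = (18610 + 13150)/2 = 15880.
η = (ΔQ/Q̄) ÷ (ΔI/Ī) = (-318.9/420.45) ÷ (-5460/15880) = 2.206.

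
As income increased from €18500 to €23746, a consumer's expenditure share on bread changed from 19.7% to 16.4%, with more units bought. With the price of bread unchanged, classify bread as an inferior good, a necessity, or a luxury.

Quantity rises but the budget share falls as income rises, so 0 < η < 1.

necessity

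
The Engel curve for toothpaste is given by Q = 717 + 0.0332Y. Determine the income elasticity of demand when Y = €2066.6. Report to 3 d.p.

0.087

At Y = 2066.6: Q = 785.611.
dQ/dY = 0.0332.
η = (dQ/dY)·(Y/Q) = 0.0332 × (2066.6/785.611) = 0.087.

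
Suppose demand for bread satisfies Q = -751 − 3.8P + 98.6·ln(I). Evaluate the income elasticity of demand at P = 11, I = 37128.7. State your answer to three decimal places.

0.403

At P = 11, I = 37128.7: Q = 244.684.
Holding P constant, ∂Q/∂I = 98.6/I = 0.00265563.
η_I = (∂Q/∂I)·(I/Q) = 0.00265563 × (37128.7/244.684) = 0.403.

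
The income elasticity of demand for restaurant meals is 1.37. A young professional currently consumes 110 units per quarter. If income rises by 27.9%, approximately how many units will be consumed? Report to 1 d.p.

152.0

%ΔQ ≈ η × %ΔI = 1.37 × 27.9% = 38.223%.
New Q ≈ 110 × (1 + 0.38223) = 152.0.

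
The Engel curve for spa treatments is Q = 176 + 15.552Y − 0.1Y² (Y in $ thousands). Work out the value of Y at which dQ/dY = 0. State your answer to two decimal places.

77.76

dQ/dY = 15.552 − 0.2Y.
The good is inferior where dQ/dY < 0. Setting dQ/dY = 0 gives Y = 15.552 / 0.2 = 77.76.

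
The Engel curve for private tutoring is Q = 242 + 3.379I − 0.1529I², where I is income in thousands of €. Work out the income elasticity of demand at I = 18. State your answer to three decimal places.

At I = 18: Q = 253.2824.
dQ/dI = 3.379 − 0.3058I = -2.12540.
η = (dQ/dI)·(I/Q) = -2.12540 × (18/253.2824) = -0.151.

-0.151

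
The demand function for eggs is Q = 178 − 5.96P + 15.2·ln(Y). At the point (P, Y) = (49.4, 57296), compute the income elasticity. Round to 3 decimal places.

At P = 49.4, Y = 57296: Q = 50.107.
Holding P constant, ∂Q/∂Y = 15.2/Y = 0.000265289.
η_Y = (∂Q/∂Y)·(Y/Q) = 0.000265289 × (57296/50.107) = 0.303.

0.303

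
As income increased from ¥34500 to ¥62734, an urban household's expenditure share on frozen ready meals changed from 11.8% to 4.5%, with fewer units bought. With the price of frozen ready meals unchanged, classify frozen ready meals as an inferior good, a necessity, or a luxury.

inferior good

Quantity demanded falls as income rises, so η < 0.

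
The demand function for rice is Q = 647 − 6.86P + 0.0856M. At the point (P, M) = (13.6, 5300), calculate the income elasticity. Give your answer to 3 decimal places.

0.450

At P = 13.6, M = 5300: Q = 1007.384.
Holding P constant, ∂Q/∂M = 0.0856.
η_M = (∂Q/∂M)·(M/Q) = 0.0856 × (5300/1007.384) = 0.450.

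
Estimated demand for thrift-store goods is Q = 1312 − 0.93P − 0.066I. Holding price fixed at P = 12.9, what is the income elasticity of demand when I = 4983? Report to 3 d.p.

At P = 12.9, I = 4983: Q = 971.125.
Holding P constant, ∂Q/∂I = −0.066.
η_I = (∂Q/∂I)·(I/Q) = -0.066 × (4983/971.125) = -0.339.

-0.339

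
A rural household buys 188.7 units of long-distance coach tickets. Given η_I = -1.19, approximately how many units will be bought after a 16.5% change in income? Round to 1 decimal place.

151.6

%ΔQ ≈ η × %ΔI = -1.19 × 16.5% = -19.635%.
New Q ≈ 188.7 × (1 − 0.19635) = 151.6.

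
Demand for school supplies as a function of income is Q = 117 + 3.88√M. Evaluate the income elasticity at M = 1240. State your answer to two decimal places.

0.27

At M = 1240: Q = 253.629.
dQ/dM = 3.88/(2√M) = 0.0550923 at this income.
η = (dQ/dM)·(M/Q) = 0.0550923 × (1240/253.629) = 0.27.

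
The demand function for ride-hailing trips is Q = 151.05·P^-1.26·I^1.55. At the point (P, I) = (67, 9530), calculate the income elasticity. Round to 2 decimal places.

For a multiplicative demand Q = A·P^α·I^β, the income elasticity is β everywhere.
Here β = 1.55, so η = 1.55.

1.55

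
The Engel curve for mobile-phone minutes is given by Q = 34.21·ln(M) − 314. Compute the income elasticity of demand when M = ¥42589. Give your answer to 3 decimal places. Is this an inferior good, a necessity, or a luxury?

At M = 42589: Q = 50.656.
dQ/dM = 34.21/M = 0.000803259 at this income.
η = (dQ/dM)·(M/Q) = 0.000803259 × (42589/50.656) = 0.675.
Since 0 < η < 1, the good is a necessity.

0.675 (necessity)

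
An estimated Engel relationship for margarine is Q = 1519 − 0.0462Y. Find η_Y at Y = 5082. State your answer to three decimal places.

-0.183

At Y = 5082: Q = 1284.212.
dQ/dY = −0.0462.
η = (dQ/dY)·(Y/Q) = -0.0462 × (5082/1284.212) = -0.183.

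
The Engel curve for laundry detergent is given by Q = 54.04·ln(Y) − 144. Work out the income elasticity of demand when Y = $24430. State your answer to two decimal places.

0.13

At Y = 24430: Q = 401.997.
dQ/dY = 54.04/Y = 0.00221203 at this income.
η = (dQ/dY)·(Y/Q) = 0.00221203 × (24430/401.997) = 0.13.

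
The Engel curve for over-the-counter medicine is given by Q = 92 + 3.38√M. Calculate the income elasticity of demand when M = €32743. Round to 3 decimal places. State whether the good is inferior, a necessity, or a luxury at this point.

At M = 32743: Q = 703.612.
dQ/dM = 3.38/(2√M) = 0.00933958 at this income.
η = (dQ/dM)·(M/Q) = 0.00933958 × (32743/703.612) = 0.435.
Since 0 < η < 1, the good is a necessity.

0.435 (necessity)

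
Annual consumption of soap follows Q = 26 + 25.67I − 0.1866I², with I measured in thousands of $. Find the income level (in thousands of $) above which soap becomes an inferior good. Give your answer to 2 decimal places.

dQ/dI = 25.67 − 0.3732I.
The good is inferior where dQ/dI < 0. Setting dQ/dI = 0 gives I = 25.67 / 0.3732 = 68.78.

68.78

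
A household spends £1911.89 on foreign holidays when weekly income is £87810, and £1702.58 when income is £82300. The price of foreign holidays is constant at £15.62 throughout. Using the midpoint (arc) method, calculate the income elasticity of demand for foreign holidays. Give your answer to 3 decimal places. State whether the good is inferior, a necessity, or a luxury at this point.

With a constant price, Q₁ = 1911.89/15.62 = 122.400 and Q₂ = 1702.58/15.62 = 109.000 (equivalently, work directly with expenditure since P cancels).
Midpoint %ΔQ = (1702.58 − 1911.89)/1807.24 = -0.11582; midpoint %ΔI = (82300 − 87810)/85055 = -0.06478.
η = -0.11582 / -0.06478 = 1.788.
η > 1 ⇒ luxury.

1.788 (luxury)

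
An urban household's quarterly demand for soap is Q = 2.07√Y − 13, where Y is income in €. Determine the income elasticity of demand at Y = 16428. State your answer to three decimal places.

0.526

At Y = 16428: Q = 252.316.
dQ/dY = 2.07/(2√Y) = 0.0080751 at this income.
η = (dQ/dY)·(Y/Q) = 0.0080751 × (16428/252.316) = 0.526.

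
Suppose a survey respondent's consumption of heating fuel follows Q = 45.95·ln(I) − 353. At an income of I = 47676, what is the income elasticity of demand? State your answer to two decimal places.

0.32

At I = 47676: Q = 141.982.
dQ/dI = 45.95/I = 0.000963797 at this income.
η = (dQ/dI)·(I/Q) = 0.000963797 × (47676/141.982) = 0.32.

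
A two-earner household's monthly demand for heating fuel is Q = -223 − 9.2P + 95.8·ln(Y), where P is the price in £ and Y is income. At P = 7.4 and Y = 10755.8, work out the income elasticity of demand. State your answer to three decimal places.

0.160

At P = 7.4, Y = 10755.8: Q = 598.251.
Holding P constant, ∂Q/∂Y = 95.8/Y = 0.00890682.
η_Y = (∂Q/∂Y)·(Y/Q) = 0.00890682 × (10755.8/598.251) = 0.160.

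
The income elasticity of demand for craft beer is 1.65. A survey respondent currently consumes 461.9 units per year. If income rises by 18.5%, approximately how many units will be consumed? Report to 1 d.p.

%ΔQ ≈ η × %ΔI = 1.65 × 18.5% = 30.525%.
New Q ≈ 461.9 × (1 + 0.30525) = 602.9.

602.9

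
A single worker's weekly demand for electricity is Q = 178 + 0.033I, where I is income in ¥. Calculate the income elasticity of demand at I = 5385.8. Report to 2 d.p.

0.50

At I = 5385.8: Q = 355.731.
dQ/dI = 0.033.
η = (dQ/dI)·(I/Q) = 0.033 × (5385.8/355.731) = 0.50.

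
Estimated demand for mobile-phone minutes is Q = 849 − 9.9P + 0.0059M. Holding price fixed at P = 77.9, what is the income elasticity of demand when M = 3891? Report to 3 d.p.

At P = 77.9, M = 3891: Q = 100.747.
Holding P constant, ∂Q/∂M = 0.0059.
η_M = (∂Q/∂M)·(M/Q) = 0.0059 × (3891/100.747) = 0.228.

0.228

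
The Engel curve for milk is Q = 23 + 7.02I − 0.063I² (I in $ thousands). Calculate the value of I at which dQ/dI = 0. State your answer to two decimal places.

dQ/dI = 7.02 − 0.126I.
The good is inferior where dQ/dI < 0. Setting dQ/dI = 0 gives I = 7.02 / 0.126 = 55.71.

55.71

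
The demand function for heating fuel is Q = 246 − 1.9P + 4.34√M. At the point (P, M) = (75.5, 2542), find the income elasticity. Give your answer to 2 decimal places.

At P = 75.5, M = 2542: Q = 321.365.
Holding P constant, ∂Q/∂M = 4.34/(2√M) = 0.04304.
η_M = (∂Q/∂M)·(M/Q) = 0.04304 × (2542/321.365) = 0.34.

0.34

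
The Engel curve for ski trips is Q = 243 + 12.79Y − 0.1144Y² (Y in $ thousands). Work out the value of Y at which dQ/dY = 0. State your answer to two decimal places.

dQ/dY = 12.79 − 0.2288Y.
The good is inferior where dQ/dY < 0. Setting dQ/dY = 0 gives Y = 12.79 / 0.2288 = 55.90.

55.90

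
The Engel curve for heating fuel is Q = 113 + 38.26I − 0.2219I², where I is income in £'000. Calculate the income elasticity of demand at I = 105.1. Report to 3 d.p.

At I = 105.1: Q = 1683.0164.
dQ/dI = 38.26 − 0.4438I = -8.38338.
η = (dQ/dI)·(I/Q) = -8.38338 × (105.1/1683.0164) = -0.524.

-0.524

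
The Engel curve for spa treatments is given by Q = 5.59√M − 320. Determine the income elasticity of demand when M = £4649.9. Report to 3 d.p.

3.115

At M = 4649.9: Q = 61.183.
dQ/dM = 5.59/(2√M) = 0.0409883 at this income.
η = (dQ/dM)·(M/Q) = 0.0409883 × (4649.9/61.183) = 3.115.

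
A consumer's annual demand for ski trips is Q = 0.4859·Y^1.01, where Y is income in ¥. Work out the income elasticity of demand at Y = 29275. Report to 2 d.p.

For Q = A·Y^β the income elasticity is constant and equal to β.
Here β = 1.01, so η = 1.01.

1.01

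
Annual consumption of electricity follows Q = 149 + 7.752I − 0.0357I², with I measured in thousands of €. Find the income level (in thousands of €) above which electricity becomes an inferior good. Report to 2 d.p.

108.57

dQ/dI = 7.752 − 0.0714I.
The good is inferior where dQ/dI < 0. Setting dQ/dI = 0 gives I = 7.752 / 0.0714 = 108.57.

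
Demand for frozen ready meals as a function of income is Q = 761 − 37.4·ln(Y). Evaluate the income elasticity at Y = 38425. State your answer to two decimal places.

At Y = 38425: Q = 366.188.
dQ/dY = -37.4/Y = -0.000973325 at this income.
η = (dQ/dY)·(Y/Q) = -0.000973325 × (38425/366.188) = -0.10.

-0.10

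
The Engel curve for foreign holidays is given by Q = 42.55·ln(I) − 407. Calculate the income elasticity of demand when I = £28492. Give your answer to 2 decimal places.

At I = 28492: Q = 29.451.
dQ/dI = 42.55/I = 0.0014934 at this income.
η = (dQ/dI)·(I/Q) = 0.0014934 × (28492/29.451) = 1.44.

1.44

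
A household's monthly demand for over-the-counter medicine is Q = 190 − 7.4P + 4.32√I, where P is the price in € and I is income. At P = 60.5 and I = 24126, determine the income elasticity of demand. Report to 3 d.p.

At P = 60.5, I = 24126: Q = 413.306.
Holding P constant, ∂Q/∂I = 4.32/(2√I) = 0.0139063.
η_I = (∂Q/∂I)·(I/Q) = 0.0139063 × (24126/413.306) = 0.812.

0.812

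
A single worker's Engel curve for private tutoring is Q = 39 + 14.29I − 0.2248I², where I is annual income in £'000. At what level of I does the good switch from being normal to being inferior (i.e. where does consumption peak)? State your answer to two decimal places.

31.78

dQ/dI = 14.29 − 0.4496I.
The good is inferior where dQ/dI < 0. Setting dQ/dI = 0 gives I = 14.29 / 0.4496 = 31.78.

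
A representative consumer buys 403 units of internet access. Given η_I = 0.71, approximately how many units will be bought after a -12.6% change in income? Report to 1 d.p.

%ΔQ ≈ η × %ΔI = 0.71 × (-12.6%) = -8.946%.
New Q ≈ 403 × (1 − 0.08946) = 366.9.

366.9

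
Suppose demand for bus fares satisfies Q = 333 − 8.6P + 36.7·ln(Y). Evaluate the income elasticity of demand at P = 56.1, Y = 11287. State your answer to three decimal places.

At P = 56.1, Y = 11287: Q = 193.003.
Holding P constant, ∂Q/∂Y = 36.7/Y = 0.00325153.
η_Y = (∂Q/∂Y)·(Y/Q) = 0.00325153 × (11287/193.003) = 0.190.

0.190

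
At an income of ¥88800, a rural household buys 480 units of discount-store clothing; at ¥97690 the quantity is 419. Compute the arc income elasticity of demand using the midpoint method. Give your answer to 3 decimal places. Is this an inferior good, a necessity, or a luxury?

-1.423 (inferior good)

ΔQ = 419 − 480 = -61; midpoint Q̄ = (480 + 419)/2 = 449.5.
ΔI = 97690 − 88800 = 8890; midpoint Ī = (88800 + 97690)/2 = 93245.
η = (ΔQ/Q̄) ÷ (ΔI/Ī) = (-61/449.5) ÷ (8890/93245) = -1.423.
η < 0 ⇒ inferior good.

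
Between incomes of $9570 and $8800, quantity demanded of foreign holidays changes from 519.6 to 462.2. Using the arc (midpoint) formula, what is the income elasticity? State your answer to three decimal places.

ΔQ = 462.2 − 519.6 = -57.4; midpoint Q̄ = (519.6 + 462.2)/2 = 490.9.
ΔI = 8800 − 9570 = -770; midpoint Ī = (9570 + 8800)/2 = 9185.
η = (ΔQ/Q̄) ÷ (ΔI/Ī) = (-57.4/490.9) ÷ (-770/9185) = 1.395.

1.395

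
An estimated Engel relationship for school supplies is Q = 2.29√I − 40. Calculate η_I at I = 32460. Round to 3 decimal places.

0.554

At I = 32460: Q = 372.581.
dQ/dI = 2.29/(2√I) = 0.00635523 at this income.
η = (dQ/dI)·(I/Q) = 0.00635523 × (32460/372.581) = 0.554.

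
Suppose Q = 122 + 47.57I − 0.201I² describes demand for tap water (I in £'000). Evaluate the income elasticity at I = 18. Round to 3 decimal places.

0.795

At I = 18: Q = 913.1360.
dQ/dI = 47.57 − 0.402I = 40.33400.
η = (dQ/dI)·(I/Q) = 40.33400 × (18/913.1360) = 0.795.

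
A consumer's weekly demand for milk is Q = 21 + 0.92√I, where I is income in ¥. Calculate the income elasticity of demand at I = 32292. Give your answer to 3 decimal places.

0.444

At I = 32292: Q = 186.324.
dQ/dI = 0.92/(2√I) = 0.00255983 at this income.
η = (dQ/dI)·(I/Q) = 0.00255983 × (32292/186.324) = 0.444.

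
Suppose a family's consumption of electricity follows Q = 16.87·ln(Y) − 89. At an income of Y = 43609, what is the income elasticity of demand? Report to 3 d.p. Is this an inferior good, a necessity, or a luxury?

At Y = 43609: Q = 91.223.
dQ/dY = 16.87/Y = 0.000386847 at this income.
η = (dQ/dY)·(Y/Q) = 0.000386847 × (43609/91.223) = 0.185.
Since 0 < η < 1, the good is a necessity.

0.185 (necessity)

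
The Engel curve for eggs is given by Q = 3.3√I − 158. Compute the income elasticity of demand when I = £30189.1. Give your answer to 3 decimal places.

At I = 30189.1: Q = 415.375.
dQ/dI = 3.3/(2√I) = 0.0094964 at this income.
η = (dQ/dI)·(I/Q) = 0.0094964 × (30189.1/415.375) = 0.690.

0.690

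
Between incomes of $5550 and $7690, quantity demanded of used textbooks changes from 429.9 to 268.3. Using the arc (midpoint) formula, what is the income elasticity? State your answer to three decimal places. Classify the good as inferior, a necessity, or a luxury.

-1.432 (inferior good)

ΔQ = 268.3 − 429.9 = -161.6; midpoint Q̄ = (429.9 + 268.3)/2 = 349.1.
ΔI = 7690 − 5550 = 2140; midpoint Ī = (5550 + 7690)/2 = 6620.
η = (ΔQ/Q̄) ÷ (ΔI/Ī) = (-161.6/349.1) ÷ (2140/6620) = -1.432.
η < 0 ⇒ inferior good.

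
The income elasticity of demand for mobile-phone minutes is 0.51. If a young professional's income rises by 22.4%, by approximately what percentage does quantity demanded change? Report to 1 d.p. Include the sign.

11.4%

%ΔQ ≈ η × %ΔI = 0.51 × 22.4% = 11.4%.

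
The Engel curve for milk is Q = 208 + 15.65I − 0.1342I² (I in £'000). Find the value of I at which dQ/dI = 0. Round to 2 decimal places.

dQ/dI = 15.65 − 0.2684I.
The good is inferior where dQ/dI < 0. Setting dQ/dI = 0 gives I = 15.65 / 0.2684 = 58.31.

58.31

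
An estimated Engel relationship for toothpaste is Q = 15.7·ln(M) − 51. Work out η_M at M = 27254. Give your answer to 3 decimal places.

At M = 27254: Q = 109.343.
dQ/dM = 15.7/M = 0.000576062 at this income.
η = (dQ/dM)·(M/Q) = 0.000576062 × (27254/109.343) = 0.144.

0.144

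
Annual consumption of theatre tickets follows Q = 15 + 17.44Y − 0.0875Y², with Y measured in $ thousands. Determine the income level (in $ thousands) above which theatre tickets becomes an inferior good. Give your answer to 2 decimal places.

dQ/dY = 17.44 − 0.175Y.
The good is inferior where dQ/dY < 0. Setting dQ/dY = 0 gives Y = 17.44 / 0.175 = 99.66.

99.66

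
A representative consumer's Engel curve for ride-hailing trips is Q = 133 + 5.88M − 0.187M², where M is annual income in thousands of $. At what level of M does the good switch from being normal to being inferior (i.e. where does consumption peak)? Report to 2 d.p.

dQ/dM = 5.88 − 0.374M.
The good is inferior where dQ/dM < 0. Setting dQ/dM = 0 gives M = 5.88 / 0.374 = 15.72.

15.72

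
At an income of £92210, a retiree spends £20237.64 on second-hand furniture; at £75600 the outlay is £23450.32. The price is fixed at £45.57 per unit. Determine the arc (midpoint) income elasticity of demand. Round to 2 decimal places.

-0.74

With a constant price, Q₁ = 20237.64/45.57 = 444.100 and Q₂ = 23450.32/45.57 = 514.600 (equivalently, work directly with expenditure since P cancels).
Midpoint %ΔQ = (23450.32 − 20237.64)/21843.98 = 0.14707; midpoint %ΔI = (75600 − 92210)/83905 = -0.19796.
η = 0.14707 / -0.19796 = -0.74.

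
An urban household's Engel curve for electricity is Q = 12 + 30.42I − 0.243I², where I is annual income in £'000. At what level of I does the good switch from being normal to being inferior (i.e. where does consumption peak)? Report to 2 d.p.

dQ/dI = 30.42 − 0.486I.
The good is inferior where dQ/dI < 0. Setting dQ/dI = 0 gives I = 30.42 / 0.486 = 62.59.

62.59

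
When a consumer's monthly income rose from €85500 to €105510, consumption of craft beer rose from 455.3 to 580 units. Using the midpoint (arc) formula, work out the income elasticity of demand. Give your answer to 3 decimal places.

1.150

ΔQ = 580 − 455.3 = 124.7; midpoint Q̄ = (455.3 + 580)/2 = 517.65.
ΔI = 105510 − 85500 = 20010; midpoint Ī = (85500 + 105510)/2 = 95505.
η = (ΔQ/Q̄) ÷ (ΔI/Ī) = (124.7/517.65) ÷ (20010/95505) = 1.150.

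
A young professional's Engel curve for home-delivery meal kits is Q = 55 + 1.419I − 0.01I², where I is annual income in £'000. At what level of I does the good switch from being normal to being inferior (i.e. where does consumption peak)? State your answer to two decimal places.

70.95

dQ/dI = 1.419 − 0.02I.
The good is inferior where dQ/dI < 0. Setting dQ/dI = 0 gives I = 1.419 / 0.02 = 70.95.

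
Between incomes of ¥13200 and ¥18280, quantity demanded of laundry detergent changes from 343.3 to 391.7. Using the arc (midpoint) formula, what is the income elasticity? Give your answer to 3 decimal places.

ΔQ = 391.7 − 343.3 = 48.4; midpoint Q̄ = (343.3 + 391.7)/2 = 367.5.
ΔI = 18280 − 13200 = 5080; midpoint Ī = (13200 + 18280)/2 = 15740.
η = (ΔQ/Q̄) ÷ (ΔI/Ī) = (48.4/367.5) ÷ (5080/15740) = 0.408.

0.408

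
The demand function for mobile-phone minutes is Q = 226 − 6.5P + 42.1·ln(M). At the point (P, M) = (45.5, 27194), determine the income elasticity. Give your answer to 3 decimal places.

0.117

At P = 45.5, M = 27194: Q = 360.123.
Holding P constant, ∂Q/∂M = 42.1/M = 0.00154814.
η_M = (∂Q/∂M)·(M/Q) = 0.00154814 × (27194/360.123) = 0.117.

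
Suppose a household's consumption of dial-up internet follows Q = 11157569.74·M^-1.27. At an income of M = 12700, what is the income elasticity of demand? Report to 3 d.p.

-1.270

For Q = A·M^β the income elasticity is constant and equal to β.
Here β = -1.27, so η = -1.270.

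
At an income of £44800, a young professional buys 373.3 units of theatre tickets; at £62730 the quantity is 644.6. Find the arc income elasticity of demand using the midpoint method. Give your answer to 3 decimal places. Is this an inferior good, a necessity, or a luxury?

1.598 (luxury)

ΔQ = 644.6 − 373.3 = 271.3; midpoint Q̄ = (373.3 + 644.6)/2 = 508.95.
ΔI = 62730 − 44800 = 17930; midpoint Ī = (44800 + 62730)/2 = 53765.
η = (ΔQ/Q̄) ÷ (ΔI/Ī) = (271.3/508.95) ÷ (17930/53765) = 1.598.
η > 1 ⇒ luxury.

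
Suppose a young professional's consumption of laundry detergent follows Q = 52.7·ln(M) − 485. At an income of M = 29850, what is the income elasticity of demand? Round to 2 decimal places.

At M = 29850: Q = 58.018.
dQ/dM = 52.7/M = 0.00176549 at this income.
η = (dQ/dM)·(M/Q) = 0.00176549 × (29850/58.018) = 0.91.

0.91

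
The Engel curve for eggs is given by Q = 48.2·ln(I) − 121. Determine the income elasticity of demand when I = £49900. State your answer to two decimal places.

0.12

At I = 49900: Q = 400.417.
dQ/dI = 48.2/I = 0.000965932 at this income.
η = (dQ/dI)·(I/Q) = 0.000965932 × (49900/400.417) = 0.12.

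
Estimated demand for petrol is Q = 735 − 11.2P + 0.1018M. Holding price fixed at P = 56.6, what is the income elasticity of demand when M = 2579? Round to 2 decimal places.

At P = 56.6, M = 2579: Q = 363.622.
Holding P constant, ∂Q/∂M = 0.1018.
η_M = (∂Q/∂M)·(M/Q) = 0.1018 × (2579/363.622) = 0.72.

0.72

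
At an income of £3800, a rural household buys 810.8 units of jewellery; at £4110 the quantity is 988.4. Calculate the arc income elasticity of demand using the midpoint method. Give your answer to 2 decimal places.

2.52

ΔQ = 988.4 − 810.8 = 177.6; midpoint Q̄ = (810.8 + 988.4)/2 = 899.6.
ΔI = 4110 − 3800 = 310; midpoint Ī = (3800 + 4110)/2 = 3955.
η = (ΔQ/Q̄) ÷ (ΔI/Ī) = (177.6/899.6) ÷ (310/3955) = 2.52.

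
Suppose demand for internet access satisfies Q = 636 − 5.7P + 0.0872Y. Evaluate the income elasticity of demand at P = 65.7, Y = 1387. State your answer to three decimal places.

0.316

At P = 65.7, Y = 1387: Q = 382.456.
Holding P constant, ∂Q/∂Y = 0.0872.
η_Y = (∂Q/∂Y)·(Y/Q) = 0.0872 × (1387/382.456) = 0.316.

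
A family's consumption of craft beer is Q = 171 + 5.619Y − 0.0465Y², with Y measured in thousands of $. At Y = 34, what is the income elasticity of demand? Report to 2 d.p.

At Y = 34: Q = 308.2920.
dQ/dY = 5.619 − 0.093Y = 2.45700.
η = (dQ/dY)·(Y/Q) = 2.45700 × (34/308.2920) = 0.27.

0.27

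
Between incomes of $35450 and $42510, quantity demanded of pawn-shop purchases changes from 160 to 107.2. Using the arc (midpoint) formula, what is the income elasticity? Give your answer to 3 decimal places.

-2.182

ΔQ = 107.2 − 160 = -52.8; midpoint Q̄ = (160 + 107.2)/2 = 133.6.
ΔI = 42510 − 35450 = 7060; midpoint Ī = (35450 + 42510)/2 = 38980.
η = (ΔQ/Q̄) ÷ (ΔI/Ī) = (-52.8/133.6) ÷ (7060/38980) = -2.182.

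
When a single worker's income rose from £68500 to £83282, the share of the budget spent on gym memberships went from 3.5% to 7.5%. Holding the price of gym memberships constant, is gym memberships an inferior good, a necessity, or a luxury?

luxury

The budget share rises as income rises, so η > 1.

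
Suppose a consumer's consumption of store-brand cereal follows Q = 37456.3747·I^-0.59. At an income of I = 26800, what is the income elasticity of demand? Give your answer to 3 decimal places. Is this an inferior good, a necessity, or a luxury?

-0.590 (inferior good)

For Q = A·I^β the income elasticity is constant and equal to β.
Here β = -0.59, so η = -0.590.
Since η < 0, the good is an inferior good.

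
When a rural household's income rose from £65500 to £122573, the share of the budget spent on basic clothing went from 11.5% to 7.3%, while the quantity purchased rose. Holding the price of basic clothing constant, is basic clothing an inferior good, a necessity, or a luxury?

necessity

Quantity rises but the budget share falls as income rises, so 0 < η < 1.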